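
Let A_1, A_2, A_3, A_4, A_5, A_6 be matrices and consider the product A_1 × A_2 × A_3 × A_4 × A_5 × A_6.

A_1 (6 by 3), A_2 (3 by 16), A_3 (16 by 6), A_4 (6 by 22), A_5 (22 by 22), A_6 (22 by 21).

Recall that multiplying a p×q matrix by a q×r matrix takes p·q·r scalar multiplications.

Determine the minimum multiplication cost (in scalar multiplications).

Adjacent pairs: A_1A_2 = 6·3·16 = 288; A_2A_3 = 3·16·6 = 288; A_3A_4 = 16·6·22 = 2112; A_4A_5 = 6·22·22 = 2904; A_5A_6 = 22·22·21 = 10164.
Length 3: A_1..A_3: k=1: 0+288+6·3·6=396; k=2: 288+0+6·16·6=864 → min 396 | A_2..A_4: k=2: 0+2112+3·16·22=3168; k=3: 288+0+3·6·22=684 → min 684 | A_3..A_5: k=3: 0+2904+16·6·22=5016; k=4: 2112+0+16·22·22=9856 → min 5016 | A_4..A_6: k=4: 0+10164+6·22·21=12936; k=5: 2904+0+6·22·21=5676 → min 5676.
Length 4: A_1..A_4: k=1: 0+684+6·3·22=1080; k=2: 288+2112+6·16·22=4512; k=3: 396+0+6·6·22=1188 → min 1080 | A_2..A_5: k=2: 0+5016+3·16·22=6072; k=3: 288+2904+3·6·22=3588; k=4: 684+0+3·22·22=2136 → min 2136 | A_3..A_6: k=3: 0+5676+16·6·21=7692; k=4: 2112+10164+16·22·21=19668; k=5: 5016+0+16·22·21=12408 → min 7692.
Length 5: A_1..A_5: k=1: 0+2136+6·3·22=2532; k=2: 288+5016+6·16·22=7416; k=3: 396+2904+6·6·22=4092; k=4: 1080+0+6·22·22=3984 → min 2532 | A_2..A_6: k=2: 0+7692+3·16·21=8700; k=3: 288+5676+3·6·21=6342; k=4: 684+10164+3·22·21=12234; k=5: 2136+0+3·22·21=3522 → min 3522.
Length 6: A_1..A_6: k=1: 0+3522+6·3·21=3900; k=2: 288+7692+6·16·21=9996; k=3: 396+5676+6·6·21=6828; k=4: 1080+10164+6·22·21=14016; k=5: 2532+0+6·22·21=5304 → min 3900.
Optimal order: (A_1 × ((((A_2 × A_3) × A_4) × A_5) × A_6)) with cost 3900.

3900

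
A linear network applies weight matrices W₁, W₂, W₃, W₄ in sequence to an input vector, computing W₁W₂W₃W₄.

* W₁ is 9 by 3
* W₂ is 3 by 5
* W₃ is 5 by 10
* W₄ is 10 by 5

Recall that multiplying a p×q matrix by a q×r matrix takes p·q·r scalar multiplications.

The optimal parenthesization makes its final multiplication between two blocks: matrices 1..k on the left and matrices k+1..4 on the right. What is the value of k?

Adjacent pairs: W₁W₂ = 9·3·5 = 135; W₂W₃ = 3·5·10 = 150; W₃W₄ = 5·10·5 = 250.
Length 3: W₁..W₃: k=1: 0+150+9·3·10=420; k=2: 135+0+9·5·10=585 → min 420 | W₂..W₄: k=2: 0+250+3·5·5=325; k=3: 150+0+3·10·5=300 → min 300.
Top-level splits: k=1: (W₁..W₁)·(W₂..W₄) → 0+300+9·3·5 = 435; k=2: (W₁..W₂)·(W₃..W₄) → 135+250+9·5·5 = 610; k=3: (W₁..W₃)·(W₄..W₄) → 420+0+9·10·5 = 870.
Best split is after W₁, i.e. k = 1.

1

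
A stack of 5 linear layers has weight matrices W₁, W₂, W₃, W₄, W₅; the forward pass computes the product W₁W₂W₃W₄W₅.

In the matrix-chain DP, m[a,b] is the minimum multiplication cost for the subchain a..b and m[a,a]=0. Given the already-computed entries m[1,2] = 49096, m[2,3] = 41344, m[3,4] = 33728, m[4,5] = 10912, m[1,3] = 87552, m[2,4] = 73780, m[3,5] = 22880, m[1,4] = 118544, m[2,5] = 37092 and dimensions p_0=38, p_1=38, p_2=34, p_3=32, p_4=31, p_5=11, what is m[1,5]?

m[1,5] = min over k∈[1,4] of m[1,k]+m[k+1,5]+p_{0}·p_k·p_{5}.
k=1: 0 + 37092 + 38·38·11 = 52976; k=2: 49096 + 22880 + 38·34·11 = 86188; k=3: 87552 + 10912 + 38·32·11 = 111840; k=4: 118544 + 0 + 38·31·11 = 131502.
Minimum: 52976 at k=1.

52976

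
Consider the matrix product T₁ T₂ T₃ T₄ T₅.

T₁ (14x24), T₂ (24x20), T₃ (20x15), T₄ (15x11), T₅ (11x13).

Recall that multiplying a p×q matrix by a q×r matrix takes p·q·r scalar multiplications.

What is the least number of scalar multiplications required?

Adjacent pairs: T₁T₂ = 14·24·20 = 6720; T₂T₃ = 24·20·15 = 7200; T₃T₄ = 20·15·11 = 3300; T₄T₅ = 15·11·13 = 2145.
Length 3: T₁..T₃: k=1: 0+7200+14·24·15=12240; k=2: 6720+0+14·20·15=10920 → min 10920 | T₂..T₄: k=2: 0+3300+24·20·11=8580; k=3: 7200+0+24·15·11=11160 → min 8580 | T₃..T₅: k=3: 0+2145+20·15·13=6045; k=4: 3300+0+20·11·13=6160 → min 6045.
Length 4: T₁..T₄: k=1: 0+8580+14·24·11=12276; k=2: 6720+3300+14·20·11=13100; k=3: 10920+0+14·15·11=13230 → min 12276 | T₂..T₅: k=2: 0+6045+24·20·13=12285; k=3: 7200+2145+24·15·13=14025; k=4: 8580+0+24·11·13=12012 → min 12012.
Length 5: T₁..T₅: k=1: 0+12012+14·24·13=16380; k=2: 6720+6045+14·20·13=16405; k=3: 10920+2145+14·15·13=15795; k=4: 12276+0+14·11·13=14278 → min 14278.
Optimal order: ((T₁ (T₂ (T₃ T₄))) T₅) with cost 14278.

14278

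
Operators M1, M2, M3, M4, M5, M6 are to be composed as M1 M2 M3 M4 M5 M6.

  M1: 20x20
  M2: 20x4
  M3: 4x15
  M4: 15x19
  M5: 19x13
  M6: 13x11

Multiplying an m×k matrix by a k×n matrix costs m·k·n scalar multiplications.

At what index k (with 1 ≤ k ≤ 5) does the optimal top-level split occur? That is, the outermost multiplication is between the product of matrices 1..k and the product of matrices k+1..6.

2

Adjacent pairs: M1M2 = 20·20·4 = 1600; M2M3 = 20·4·15 = 1200; M3M4 = 4·15·19 = 1140; M4M5 = 15·19·13 = 3705; M5M6 = 19·13·11 = 2717.
Length 3: M1..M3: k=1: 0+1200+20·20·15=7200; k=2: 1600+0+20·4·15=2800 → min 2800 | M2..M4: k=2: 0+1140+20·4·19=2660; k=3: 1200+0+20·15·19=6900 → min 2660 | M3..M5: k=3: 0+3705+4·15·13=4485; k=4: 1140+0+4·19·13=2128 → min 2128 | M4..M6: k=4: 0+2717+15·19·11=5852; k=5: 3705+0+15·13·11=5850 → min 5850.
Length 4: M1..M4: k=1: 0+2660+20·20·19=10260; k=2: 1600+1140+20·4·19=4260; k=3: 2800+0+20·15·19=8500 → min 4260 | M2..M5: k=2: 0+2128+20·4·13=3168; k=3: 1200+3705+20·15·13=8805; k=4: 2660+0+20·19·13=7600 → min 3168 | M3..M6: k=3: 0+5850+4·15·11=6510; k=4: 1140+2717+4·19·11=4693; k=5: 2128+0+4·13·11=2700 → min 2700.
Length 5: M1..M5: k=1: 0+3168+20·20·13=8368; k=2: 1600+2128+20·4·13=4768; k=3: 2800+3705+20·15·13=10405; k=4: 4260+0+20·19·13=9200 → min 4768 | M2..M6: k=2: 0+2700+20·4·11=3580; k=3: 1200+5850+20·15·11=10350; k=4: 2660+2717+20·19·11=9557; k=5: 3168+0+20·13·11=6028 → min 3580.
Top-level splits: k=1: (M1..M1)·(M2..M6) → 0+3580+20·20·11 = 7980; k=2: (M1..M2)·(M3..M6) → 1600+2700+20·4·11 = 5180; k=3: (M1..M3)·(M4..M6) → 2800+5850+20·15·11 = 11950; k=4: (M1..M4)·(M5..M6) → 4260+2717+20·19·11 = 11157; k=5: (M1..M5)·(M6..M6) → 4768+0+20·13·11 = 7628.
Best split is after M2, i.e. k = 2.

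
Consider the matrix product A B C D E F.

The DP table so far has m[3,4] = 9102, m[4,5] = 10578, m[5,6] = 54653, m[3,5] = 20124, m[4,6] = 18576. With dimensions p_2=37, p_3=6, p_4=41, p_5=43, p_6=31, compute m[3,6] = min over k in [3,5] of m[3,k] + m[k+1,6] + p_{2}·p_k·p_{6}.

m[3,6] = min over k∈[3,5] of m[3,k]+m[k+1,6]+p_{2}·p_k·p_{6}.
k=3: 0 + 18576 + 37·6·31 = 25458; k=4: 9102 + 54653 + 37·41·31 = 110782; k=5: 20124 + 0 + 37·43·31 = 69445.
Minimum: 25458 at k=3.

25458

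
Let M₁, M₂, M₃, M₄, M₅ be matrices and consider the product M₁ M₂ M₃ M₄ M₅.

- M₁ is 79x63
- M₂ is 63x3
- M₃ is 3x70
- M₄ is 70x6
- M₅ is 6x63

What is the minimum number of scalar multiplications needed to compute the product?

Adjacent pairs: M₁M₂ = 79·63·3 = 14931; M₂M₃ = 63·3·70 = 13230; M₃M₄ = 3·70·6 = 1260; M₄M₅ = 70·6·63 = 26460.
Length 3: M₁..M₃: k=1: 0+13230+79·63·70=361620; k=2: 14931+0+79·3·70=31521 → min 31521 | M₂..M₄: k=2: 0+1260+63·3·6=2394; k=3: 13230+0+63·70·6=39690 → min 2394 | M₃..M₅: k=3: 0+26460+3·70·63=39690; k=4: 1260+0+3·6·63=2394 → min 2394.
Length 4: M₁..M₄: k=1: 0+2394+79·63·6=32256; k=2: 14931+1260+79·3·6=17613; k=3: 31521+0+79·70·6=64701 → min 17613 | M₂..M₅: k=2: 0+2394+63·3·63=14301; k=3: 13230+26460+63·70·63=317520; k=4: 2394+0+63·6·63=26208 → min 14301.
Length 5: M₁..M₅: k=1: 0+14301+79·63·63=327852; k=2: 14931+2394+79·3·63=32256; k=3: 31521+26460+79·70·63=406371; k=4: 17613+0+79·6·63=47475 → min 32256.
Optimal order: ((M₁ M₂) ((M₃ M₄) M₅)) with cost 32256.

32256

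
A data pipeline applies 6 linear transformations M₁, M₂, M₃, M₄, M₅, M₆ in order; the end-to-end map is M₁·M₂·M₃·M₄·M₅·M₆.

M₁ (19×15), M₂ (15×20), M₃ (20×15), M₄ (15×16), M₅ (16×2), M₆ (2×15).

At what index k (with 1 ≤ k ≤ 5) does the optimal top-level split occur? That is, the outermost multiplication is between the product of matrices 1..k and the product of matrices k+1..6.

Adjacent pairs: M₁M₂ = 19·15·20 = 5700; M₂M₃ = 15·20·15 = 4500; M₃M₄ = 20·15·16 = 4800; M₄M₅ = 15·16·2 = 480; M₅M₆ = 16·2·15 = 480.
Length 3: M₁..M₃: k=1: 0+4500+19·15·15=8775; k=2: 5700+0+19·20·15=11400 → min 8775 | M₂..M₄: k=2: 0+4800+15·20·16=9600; k=3: 4500+0+15·15·16=8100 → min 8100 | M₃..M₅: k=3: 0+480+20·15·2=1080; k=4: 4800+0+20·16·2=5440 → min 1080 | M₄..M₆: k=4: 0+480+15·16·15=4080; k=5: 480+0+15·2·15=930 → min 930.
Length 4: M₁..M₄: k=1: 0+8100+19·15·16=12660; k=2: 5700+4800+19·20·16=16580; k=3: 8775+0+19·15·16=13335 → min 12660 | M₂..M₅: k=2: 0+1080+15·20·2=1680; k=3: 4500+480+15·15·2=5430; k=4: 8100+0+15·16·2=8580 → min 1680 | M₃..M₆: k=3: 0+930+20·15·15=5430; k=4: 4800+480+20·16·15=10080; k=5: 1080+0+20·2·15=1680 → min 1680.
Length 5: M₁..M₅: k=1: 0+1680+19·15·2=2250; k=2: 5700+1080+19·20·2=7540; k=3: 8775+480+19·15·2=9825; k=4: 12660+0+19·16·2=13268 → min 2250 | M₂..M₆: k=2: 0+1680+15·20·15=6180; k=3: 4500+930+15·15·15=8805; k=4: 8100+480+15·16·15=12180; k=5: 1680+0+15·2·15=2130 → min 2130.
Top-level splits: k=1: (M₁..M₁)·(M₂..M₆) → 0+2130+19·15·15 = 6405; k=2: (M₁..M₂)·(M₃..M₆) → 5700+1680+19·20·15 = 13080; k=3: (M₁..M₃)·(M₄..M₆) → 8775+930+19·15·15 = 13980; k=4: (M₁..M₄)·(M₅..M₆) → 12660+480+19·16·15 = 17700; k=5: (M₁..M₅)·(M₆..M₆) → 2250+0+19·2·15 = 2820.
Best split is after M₅, i.e. k = 5.

5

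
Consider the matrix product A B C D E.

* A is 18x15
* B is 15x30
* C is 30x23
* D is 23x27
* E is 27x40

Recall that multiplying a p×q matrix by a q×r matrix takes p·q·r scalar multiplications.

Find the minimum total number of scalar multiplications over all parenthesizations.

Adjacent pairs: AB = 18·15·30 = 8100; BC = 15·30·23 = 10350; CD = 30·23·27 = 18630; DE = 23·27·40 = 24840.
Length 3: A..C: k=1: 0+10350+18·15·23=16560; k=2: 8100+0+18·30·23=20520 → min 16560 | B..D: k=2: 0+18630+15·30·27=30780; k=3: 10350+0+15·23·27=19665 → min 19665 | C..E: k=3: 0+24840+30·23·40=52440; k=4: 18630+0+30·27·40=51030 → min 51030.
Length 4: A..D: k=1: 0+19665+18·15·27=26955; k=2: 8100+18630+18·30·27=41310; k=3: 16560+0+18·23·27=27738 → min 26955 | B..E: k=2: 0+51030+15·30·40=69030; k=3: 10350+24840+15·23·40=48990; k=4: 19665+0+15·27·40=35865 → min 35865.
Length 5: A..E: k=1: 0+35865+18·15·40=46665; k=2: 8100+51030+18·30·40=80730; k=3: 16560+24840+18·23·40=57960; k=4: 26955+0+18·27·40=46395 → min 46395.
Optimal order: ((A ((B C) D)) E) with cost 46395.

46395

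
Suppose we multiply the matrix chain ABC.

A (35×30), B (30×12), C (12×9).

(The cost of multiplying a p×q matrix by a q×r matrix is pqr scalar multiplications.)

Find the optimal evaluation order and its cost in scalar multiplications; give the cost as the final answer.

12690

(A(BC)): cost 12690.
((AB)C): cost 16380.
Optimal: (A(BC)) with cost 12690.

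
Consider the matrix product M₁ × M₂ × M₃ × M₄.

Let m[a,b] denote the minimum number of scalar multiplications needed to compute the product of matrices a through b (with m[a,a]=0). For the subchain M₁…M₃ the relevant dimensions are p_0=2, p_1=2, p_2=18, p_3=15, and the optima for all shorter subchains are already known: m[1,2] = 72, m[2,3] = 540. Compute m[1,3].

m[1,3] = min over k∈[1,2] of m[1,k]+m[k+1,3]+p_{0}·p_k·p_{3}.
k=1: 0 + 540 + 2·2·15 = 600; k=2: 72 + 0 + 2·18·15 = 612.
Minimum: 600 at k=1.

600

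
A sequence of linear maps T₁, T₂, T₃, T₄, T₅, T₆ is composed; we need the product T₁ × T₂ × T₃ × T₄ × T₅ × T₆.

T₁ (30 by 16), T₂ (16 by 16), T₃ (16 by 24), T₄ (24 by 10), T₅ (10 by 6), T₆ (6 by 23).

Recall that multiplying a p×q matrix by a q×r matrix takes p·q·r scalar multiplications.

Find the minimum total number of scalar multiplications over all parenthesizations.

12300

Adjacent pairs: T₁T₂ = 30·16·16 = 7680; T₂T₃ = 16·16·24 = 6144; T₃T₄ = 16·24·10 = 3840; T₄T₅ = 24·10·6 = 1440; T₅T₆ = 10·6·23 = 1380.
Length 3: T₁..T₃: k=1: 0+6144+30·16·24=17664; k=2: 7680+0+30·16·24=19200 → min 17664 | T₂..T₄: k=2: 0+3840+16·16·10=6400; k=3: 6144+0+16·24·10=9984 → min 6400 | T₃..T₅: k=3: 0+1440+16·24·6=3744; k=4: 3840+0+16·10·6=4800 → min 3744 | T₄..T₆: k=4: 0+1380+24·10·23=6900; k=5: 1440+0+24·6·23=4752 → min 4752.
Length 4: T₁..T₄: k=1: 0+6400+30·16·10=11200; k=2: 7680+3840+30·16·10=16320; k=3: 17664+0+30·24·10=24864 → min 11200 | T₂..T₅: k=2: 0+3744+16·16·6=5280; k=3: 6144+1440+16·24·6=9888; k=4: 6400+0+16·10·6=7360 → min 5280 | T₃..T₆: k=3: 0+4752+16·24·23=13584; k=4: 3840+1380+16·10·23=8900; k=5: 3744+0+16·6·23=5952 → min 5952.
Length 5: T₁..T₅: k=1: 0+5280+30·16·6=8160; k=2: 7680+3744+30·16·6=14304; k=3: 17664+1440+30·24·6=23424; k=4: 11200+0+30·10·6=13000 → min 8160 | T₂..T₆: k=2: 0+5952+16·16·23=11840; k=3: 6144+4752+16·24·23=19728; k=4: 6400+1380+16·10·23=11460; k=5: 5280+0+16·6·23=7488 → min 7488.
Length 6: T₁..T₆: k=1: 0+7488+30·16·23=18528; k=2: 7680+5952+30·16·23=24672; k=3: 17664+4752+30·24·23=38976; k=4: 11200+1380+30·10·23=19480; k=5: 8160+0+30·6·23=12300 → min 12300.
Optimal order: ((T₁ × (T₂ × (T₃ × (T₄ × T₅)))) × T₆) with cost 12300.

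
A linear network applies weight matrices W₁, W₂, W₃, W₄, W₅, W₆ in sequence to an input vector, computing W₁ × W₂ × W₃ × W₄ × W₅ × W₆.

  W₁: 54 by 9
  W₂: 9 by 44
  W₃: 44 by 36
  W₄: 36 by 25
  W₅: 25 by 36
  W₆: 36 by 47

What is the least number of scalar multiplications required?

Adjacent pairs: W₁W₂ = 54·9·44 = 21384; W₂W₃ = 9·44·36 = 14256; W₃W₄ = 44·36·25 = 39600; W₄W₅ = 36·25·36 = 32400; W₅W₆ = 25·36·47 = 42300.
Length 3: W₁..W₃: k=1: 0+14256+54·9·36=31752; k=2: 21384+0+54·44·36=106920 → min 31752 | W₂..W₄: k=2: 0+39600+9·44·25=49500; k=3: 14256+0+9·36·25=22356 → min 22356 | W₃..W₅: k=3: 0+32400+44·36·36=89424; k=4: 39600+0+44·25·36=79200 → min 79200 | W₄..W₆: k=4: 0+42300+36·25·47=84600; k=5: 32400+0+36·36·47=93312 → min 84600.
Length 4: W₁..W₄: k=1: 0+22356+54·9·25=34506; k=2: 21384+39600+54·44·25=120384; k=3: 31752+0+54·36·25=80352 → min 34506 | W₂..W₅: k=2: 0+79200+9·44·36=93456; k=3: 14256+32400+9·36·36=58320; k=4: 22356+0+9·25·36=30456 → min 30456 | W₃..W₆: k=3: 0+84600+44·36·47=159048; k=4: 39600+42300+44·25·47=133600; k=5: 79200+0+44·36·47=153648 → min 133600.
Length 5: W₁..W₅: k=1: 0+30456+54·9·36=47952; k=2: 21384+79200+54·44·36=186120; k=3: 31752+32400+54·36·36=134136; k=4: 34506+0+54·25·36=83106 → min 47952 | W₂..W₆: k=2: 0+133600+9·44·47=152212; k=3: 14256+84600+9·36·47=114084; k=4: 22356+42300+9·25·47=75231; k=5: 30456+0+9·36·47=45684 → min 45684.
Length 6: W₁..W₆: k=1: 0+45684+54·9·47=68526; k=2: 21384+133600+54·44·47=266656; k=3: 31752+84600+54·36·47=207720; k=4: 34506+42300+54·25·47=140256; k=5: 47952+0+54·36·47=139320 → min 68526.
Optimal order: (W₁ × ((((W₂ × W₃) × W₄) × W₅) × W₆)) with cost 68526.

68526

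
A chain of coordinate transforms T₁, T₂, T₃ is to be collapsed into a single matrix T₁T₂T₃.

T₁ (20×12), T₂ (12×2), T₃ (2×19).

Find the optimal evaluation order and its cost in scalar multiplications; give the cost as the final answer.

(T₁(T₂T₃)): cost 5016.
((T₁T₂)T₃): cost 1240.
Optimal: ((T₁T₂)T₃) with cost 1240.

1240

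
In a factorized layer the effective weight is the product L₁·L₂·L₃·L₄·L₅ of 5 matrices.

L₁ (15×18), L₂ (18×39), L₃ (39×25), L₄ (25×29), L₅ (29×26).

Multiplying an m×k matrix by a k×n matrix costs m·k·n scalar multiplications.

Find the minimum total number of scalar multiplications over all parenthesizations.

46485

Adjacent pairs: L₁L₂ = 15·18·39 = 10530; L₂L₃ = 18·39·25 = 17550; L₃L₄ = 39·25·29 = 28275; L₄L₅ = 25·29·26 = 18850.
Length 3: L₁..L₃: k=1: 0+17550+15·18·25=24300; k=2: 10530+0+15·39·25=25155 → min 24300 | L₂..L₄: k=2: 0+28275+18·39·29=48633; k=3: 17550+0+18·25·29=30600 → min 30600 | L₃..L₅: k=3: 0+18850+39·25·26=44200; k=4: 28275+0+39·29·26=57681 → min 44200.
Length 4: L₁..L₄: k=1: 0+30600+15·18·29=38430; k=2: 10530+28275+15·39·29=55770; k=3: 24300+0+15·25·29=35175 → min 35175 | L₂..L₅: k=2: 0+44200+18·39·26=62452; k=3: 17550+18850+18·25·26=48100; k=4: 30600+0+18·29·26=44172 → min 44172.
Length 5: L₁..L₅: k=1: 0+44172+15·18·26=51192; k=2: 10530+44200+15·39·26=69940; k=3: 24300+18850+15·25·26=52900; k=4: 35175+0+15·29·26=46485 → min 46485.
Optimal order: (((L₁·(L₂·L₃))·L₄)·L₅) with cost 46485.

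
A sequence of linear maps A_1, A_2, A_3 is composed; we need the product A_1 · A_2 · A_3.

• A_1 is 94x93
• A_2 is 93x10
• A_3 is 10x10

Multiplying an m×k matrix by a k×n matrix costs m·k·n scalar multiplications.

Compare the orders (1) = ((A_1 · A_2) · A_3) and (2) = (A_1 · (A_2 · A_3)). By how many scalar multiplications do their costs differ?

Order (1) = ((A_1 · A_2) · A_3): (A_1 · A_2): 94×93 by 93×10 → 94×10, cost 94·93·10 = 87420; ((A_1 · A_2) · A_3): 94×10 by 10×10 → 94×10, cost 94·10·10 = 9400; cumulative 96820. Total 96820.
Order (2) = (A_1 · (A_2 · A_3)): (A_2 · A_3): 93×10 by 10×10 → 93×10, cost 93·10·10 = 9300; (A_1 · (A_2 · A_3)): 94×93 by 93×10 → 94×10, cost 94·93·10 = 87420; cumulative 96720. Total 96720.
Difference: |96820 − 96720| = 100.

100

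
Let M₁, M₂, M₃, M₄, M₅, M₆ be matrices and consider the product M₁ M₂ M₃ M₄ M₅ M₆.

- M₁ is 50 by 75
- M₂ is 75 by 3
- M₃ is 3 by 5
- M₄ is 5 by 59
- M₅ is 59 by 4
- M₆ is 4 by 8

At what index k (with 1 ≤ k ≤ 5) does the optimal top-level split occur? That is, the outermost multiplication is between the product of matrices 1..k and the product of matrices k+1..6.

2

Adjacent pairs: M₁M₂ = 50·75·3 = 11250; M₂M₃ = 75·3·5 = 1125; M₃M₄ = 3·5·59 = 885; M₄M₅ = 5·59·4 = 1180; M₅M₆ = 59·4·8 = 1888.
Length 3: M₁..M₃: k=1: 0+1125+50·75·5=19875; k=2: 11250+0+50·3·5=12000 → min 12000 | M₂..M₄: k=2: 0+885+75·3·59=14160; k=3: 1125+0+75·5·59=23250 → min 14160 | M₃..M₅: k=3: 0+1180+3·5·4=1240; k=4: 885+0+3·59·4=1593 → min 1240 | M₄..M₆: k=4: 0+1888+5·59·8=4248; k=5: 1180+0+5·4·8=1340 → min 1340.
Length 4: M₁..M₄: k=1: 0+14160+50·75·59=235410; k=2: 11250+885+50·3·59=20985; k=3: 12000+0+50·5·59=26750 → min 20985 | M₂..M₅: k=2: 0+1240+75·3·4=2140; k=3: 1125+1180+75·5·4=3805; k=4: 14160+0+75·59·4=31860 → min 2140 | M₃..M₆: k=3: 0+1340+3·5·8=1460; k=4: 885+1888+3·59·8=4189; k=5: 1240+0+3·4·8=1336 → min 1336.
Length 5: M₁..M₅: k=1: 0+2140+50·75·4=17140; k=2: 11250+1240+50·3·4=13090; k=3: 12000+1180+50·5·4=14180; k=4: 20985+0+50·59·4=32785 → min 13090 | M₂..M₆: k=2: 0+1336+75·3·8=3136; k=3: 1125+1340+75·5·8=5465; k=4: 14160+1888+75·59·8=51448; k=5: 2140+0+75·4·8=4540 → min 3136.
Top-level splits: k=1: (M₁..M₁)·(M₂..M₆) → 0+3136+50·75·8 = 33136; k=2: (M₁..M₂)·(M₃..M₆) → 11250+1336+50·3·8 = 13786; k=3: (M₁..M₃)·(M₄..M₆) → 12000+1340+50·5·8 = 15340; k=4: (M₁..M₄)·(M₅..M₆) → 20985+1888+50·59·8 = 46473; k=5: (M₁..M₅)·(M₆..M₆) → 13090+0+50·4·8 = 14690.
Best split is after M₂, i.e. k = 2.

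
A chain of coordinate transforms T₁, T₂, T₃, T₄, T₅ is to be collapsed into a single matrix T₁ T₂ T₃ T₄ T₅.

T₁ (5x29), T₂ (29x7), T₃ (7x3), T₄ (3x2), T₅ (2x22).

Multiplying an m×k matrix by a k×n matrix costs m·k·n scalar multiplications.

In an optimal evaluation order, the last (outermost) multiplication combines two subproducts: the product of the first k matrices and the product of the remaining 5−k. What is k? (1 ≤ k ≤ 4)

4

Adjacent pairs: T₁T₂ = 5·29·7 = 1015; T₂T₃ = 29·7·3 = 609; T₃T₄ = 7·3·2 = 42; T₄T₅ = 3·2·22 = 132.
Length 3: T₁..T₃: k=1: 0+609+5·29·3=1044; k=2: 1015+0+5·7·3=1120 → min 1044 | T₂..T₄: k=2: 0+42+29·7·2=448; k=3: 609+0+29·3·2=783 → min 448 | T₃..T₅: k=3: 0+132+7·3·22=594; k=4: 42+0+7·2·22=350 → min 350.
Length 4: T₁..T₄: k=1: 0+448+5·29·2=738; k=2: 1015+42+5·7·2=1127; k=3: 1044+0+5·3·2=1074 → min 738 | T₂..T₅: k=2: 0+350+29·7·22=4816; k=3: 609+132+29·3·22=2655; k=4: 448+0+29·2·22=1724 → min 1724.
Top-level splits: k=1: (T₁..T₁)·(T₂..T₅) → 0+1724+5·29·22 = 4914; k=2: (T₁..T₂)·(T₃..T₅) → 1015+350+5·7·22 = 2135; k=3: (T₁..T₃)·(T₄..T₅) → 1044+132+5·3·22 = 1506; k=4: (T₁..T₄)·(T₅..T₅) → 738+0+5·2·22 = 958.
Best split is after T₄, i.e. k = 4.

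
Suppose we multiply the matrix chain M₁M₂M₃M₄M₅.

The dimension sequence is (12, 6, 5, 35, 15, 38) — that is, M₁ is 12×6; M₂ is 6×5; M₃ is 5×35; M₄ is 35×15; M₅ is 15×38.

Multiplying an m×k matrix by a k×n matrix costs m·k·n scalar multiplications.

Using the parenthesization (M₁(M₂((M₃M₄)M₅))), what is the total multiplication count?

9351

(M₃M₄): 5×35 by 35×15 → 5×15, cost 5·35·15 = 2625
((M₃M₄)M₅): 5×15 by 15×38 → 5×38, cost 5·15·38 = 2850; cumulative 5475
(M₂((M₃M₄)M₅)): 6×5 by 5×38 → 6×38, cost 6·5·38 = 1140; cumulative 6615
(M₁(M₂((M₃M₄)M₅))): 12×6 by 6×38 → 12×38, cost 12·6·38 = 2736; cumulative 9351
Total: 9351 scalar multiplications.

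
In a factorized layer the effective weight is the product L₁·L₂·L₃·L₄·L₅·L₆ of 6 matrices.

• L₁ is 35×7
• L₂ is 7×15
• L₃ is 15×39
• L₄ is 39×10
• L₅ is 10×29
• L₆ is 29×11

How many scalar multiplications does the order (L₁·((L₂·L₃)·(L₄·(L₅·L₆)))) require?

(L₂·L₃): 7×15 by 15×39 → 7×39, cost 7·15·39 = 4095
(L₅·L₆): 10×29 by 29×11 → 10×11, cost 10·29·11 = 3190
(L₄·(L₅·L₆)): 39×10 by 10×11 → 39×11, cost 39·10·11 = 4290; cumulative 7480
((L₂·L₃)·(L₄·(L₅·L₆))): 7×39 by 39×11 → 7×11, cost 7·39·11 = 3003; cumulative 14578
(L₁·((L₂·L₃)·(L₄·(L₅·L₆)))): 35×7 by 7×11 → 35×11, cost 35·7·11 = 2695; cumulative 17273
Total: 17273 scalar multiplications.

17273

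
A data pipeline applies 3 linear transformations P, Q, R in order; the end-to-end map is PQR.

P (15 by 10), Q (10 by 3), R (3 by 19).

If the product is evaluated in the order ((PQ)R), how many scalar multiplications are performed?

(PQ): 15×10 by 10×3 → 15×3, cost 15·10·3 = 450
((PQ)R): 15×3 by 3×19 → 15×19, cost 15·3·19 = 855; cumulative 1305
Total: 1305 scalar multiplications.

1305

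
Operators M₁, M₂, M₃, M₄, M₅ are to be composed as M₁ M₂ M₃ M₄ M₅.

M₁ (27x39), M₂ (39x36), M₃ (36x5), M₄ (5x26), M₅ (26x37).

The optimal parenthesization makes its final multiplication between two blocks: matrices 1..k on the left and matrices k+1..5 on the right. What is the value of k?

Adjacent pairs: M₁M₂ = 27·39·36 = 37908; M₂M₃ = 39·36·5 = 7020; M₃M₄ = 36·5·26 = 4680; M₄M₅ = 5·26·37 = 4810.
Length 3: M₁..M₃: k=1: 0+7020+27·39·5=12285; k=2: 37908+0+27·36·5=42768 → min 12285 | M₂..M₄: k=2: 0+4680+39·36·26=41184; k=3: 7020+0+39·5·26=12090 → min 12090 | M₃..M₅: k=3: 0+4810+36·5·37=11470; k=4: 4680+0+36·26·37=39312 → min 11470.
Length 4: M₁..M₄: k=1: 0+12090+27·39·26=39468; k=2: 37908+4680+27·36·26=67860; k=3: 12285+0+27·5·26=15795 → min 15795 | M₂..M₅: k=2: 0+11470+39·36·37=63418; k=3: 7020+4810+39·5·37=19045; k=4: 12090+0+39·26·37=49608 → min 19045.
Top-level splits: k=1: (M₁..M₁)·(M₂..M₅) → 0+19045+27·39·37 = 58006; k=2: (M₁..M₂)·(M₃..M₅) → 37908+11470+27·36·37 = 85342; k=3: (M₁..M₃)·(M₄..M₅) → 12285+4810+27·5·37 = 22090; k=4: (M₁..M₄)·(M₅..M₅) → 15795+0+27·26·37 = 41769.
Best split is after M₃, i.e. k = 3.

3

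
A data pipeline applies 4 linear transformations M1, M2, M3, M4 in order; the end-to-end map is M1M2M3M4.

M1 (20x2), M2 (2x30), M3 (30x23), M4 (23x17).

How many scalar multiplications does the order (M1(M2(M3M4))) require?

(M3M4): 30×23 by 23×17 → 30×17, cost 30·23·17 = 11730
(M2(M3M4)): 2×30 by 30×17 → 2×17, cost 2·30·17 = 1020; cumulative 12750
(M1(M2(M3M4))): 20×2 by 2×17 → 20×17, cost 20·2·17 = 680; cumulative 13430
Total: 13430 scalar multiplications.

13430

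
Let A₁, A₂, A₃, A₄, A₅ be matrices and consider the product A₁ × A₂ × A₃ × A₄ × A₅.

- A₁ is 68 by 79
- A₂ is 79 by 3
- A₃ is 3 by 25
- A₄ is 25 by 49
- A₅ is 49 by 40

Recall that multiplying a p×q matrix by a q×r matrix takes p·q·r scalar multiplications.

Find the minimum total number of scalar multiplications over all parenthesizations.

Adjacent pairs: A₁A₂ = 68·79·3 = 16116; A₂A₃ = 79·3·25 = 5925; A₃A₄ = 3·25·49 = 3675; A₄A₅ = 25·49·40 = 49000.
Length 3: A₁..A₃: k=1: 0+5925+68·79·25=140225; k=2: 16116+0+68·3·25=21216 → min 21216 | A₂..A₄: k=2: 0+3675+79·3·49=15288; k=3: 5925+0+79·25·49=102700 → min 15288 | A₃..A₅: k=3: 0+49000+3·25·40=52000; k=4: 3675+0+3·49·40=9555 → min 9555.
Length 4: A₁..A₄: k=1: 0+15288+68·79·49=278516; k=2: 16116+3675+68·3·49=29787; k=3: 21216+0+68·25·49=104516 → min 29787 | A₂..A₅: k=2: 0+9555+79·3·40=19035; k=3: 5925+49000+79·25·40=133925; k=4: 15288+0+79·49·40=170128 → min 19035.
Length 5: A₁..A₅: k=1: 0+19035+68·79·40=233915; k=2: 16116+9555+68·3·40=33831; k=3: 21216+49000+68·25·40=138216; k=4: 29787+0+68·49·40=163067 → min 33831.
Optimal order: ((A₁ × A₂) × ((A₃ × A₄) × A₅)) with cost 33831.

33831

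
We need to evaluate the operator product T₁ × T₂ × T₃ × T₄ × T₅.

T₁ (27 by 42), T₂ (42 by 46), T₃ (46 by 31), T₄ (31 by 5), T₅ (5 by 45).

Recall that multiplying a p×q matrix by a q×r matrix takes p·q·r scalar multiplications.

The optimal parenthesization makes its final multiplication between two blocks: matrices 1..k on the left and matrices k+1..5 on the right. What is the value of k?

4

Adjacent pairs: T₁T₂ = 27·42·46 = 52164; T₂T₃ = 42·46·31 = 59892; T₃T₄ = 46·31·5 = 7130; T₄T₅ = 31·5·45 = 6975.
Length 3: T₁..T₃: k=1: 0+59892+27·42·31=95046; k=2: 52164+0+27·46·31=90666 → min 90666 | T₂..T₄: k=2: 0+7130+42·46·5=16790; k=3: 59892+0+42·31·5=66402 → min 16790 | T₃..T₅: k=3: 0+6975+46·31·45=71145; k=4: 7130+0+46·5·45=17480 → min 17480.
Length 4: T₁..T₄: k=1: 0+16790+27·42·5=22460; k=2: 52164+7130+27·46·5=65504; k=3: 90666+0+27·31·5=94851 → min 22460 | T₂..T₅: k=2: 0+17480+42·46·45=104420; k=3: 59892+6975+42·31·45=125457; k=4: 16790+0+42·5·45=26240 → min 26240.
Top-level splits: k=1: (T₁..T₁)·(T₂..T₅) → 0+26240+27·42·45 = 77270; k=2: (T₁..T₂)·(T₃..T₅) → 52164+17480+27·46·45 = 125534; k=3: (T₁..T₃)·(T₄..T₅) → 90666+6975+27·31·45 = 135306; k=4: (T₁..T₄)·(T₅..T₅) → 22460+0+27·5·45 = 28535.
Best split is after T₄, i.e. k = 4.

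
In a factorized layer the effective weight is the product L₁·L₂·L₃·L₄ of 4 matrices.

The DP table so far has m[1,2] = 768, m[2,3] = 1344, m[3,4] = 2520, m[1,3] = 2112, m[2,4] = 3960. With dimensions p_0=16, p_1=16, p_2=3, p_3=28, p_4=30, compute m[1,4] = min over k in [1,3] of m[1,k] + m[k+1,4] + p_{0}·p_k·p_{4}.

m[1,4] = min over k∈[1,3] of m[1,k]+m[k+1,4]+p_{0}·p_k·p_{4}.
k=1: 0 + 3960 + 16·16·30 = 11640; k=2: 768 + 2520 + 16·3·30 = 4728; k=3: 2112 + 0 + 16·28·30 = 15552.
Minimum: 4728 at k=2.

4728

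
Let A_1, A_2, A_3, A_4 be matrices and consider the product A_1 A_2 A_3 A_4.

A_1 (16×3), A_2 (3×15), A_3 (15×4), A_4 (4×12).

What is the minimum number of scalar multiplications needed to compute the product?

Adjacent pairs: A_1A_2 = 16·3·15 = 720; A_2A_3 = 3·15·4 = 180; A_3A_4 = 15·4·12 = 720.
Length 3: A_1..A_3: k=1: 0+180+16·3·4=372; k=2: 720+0+16·15·4=1680 → min 372 | A_2..A_4: k=2: 0+720+3·15·12=1260; k=3: 180+0+3·4·12=324 → min 324.
Length 4: A_1..A_4: k=1: 0+324+16·3·12=900; k=2: 720+720+16·15·12=4320; k=3: 372+0+16·4·12=1140 → min 900.
Optimal order: (A_1 ((A_2 A_3) A_4)) with cost 900.

900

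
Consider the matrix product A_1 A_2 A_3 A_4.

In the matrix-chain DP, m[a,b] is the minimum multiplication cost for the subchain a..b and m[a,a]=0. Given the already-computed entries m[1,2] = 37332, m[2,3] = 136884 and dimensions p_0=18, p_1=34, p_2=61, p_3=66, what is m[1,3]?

m[1,3] = min over k∈[1,2] of m[1,k]+m[k+1,3]+p_{0}·p_k·p_{3}.
k=1: 0 + 136884 + 18·34·66 = 177276; k=2: 37332 + 0 + 18·61·66 = 109800.
Minimum: 109800 at k=2.

109800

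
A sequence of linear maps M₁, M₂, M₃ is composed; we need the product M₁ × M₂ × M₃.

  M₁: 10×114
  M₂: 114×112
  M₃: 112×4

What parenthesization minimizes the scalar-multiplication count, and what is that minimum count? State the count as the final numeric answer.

55632

(M₁ × (M₂ × M₃)): cost 55632.
((M₁ × M₂) × M₃): cost 132160.
Optimal: (M₁ × (M₂ × M₃)) with cost 55632.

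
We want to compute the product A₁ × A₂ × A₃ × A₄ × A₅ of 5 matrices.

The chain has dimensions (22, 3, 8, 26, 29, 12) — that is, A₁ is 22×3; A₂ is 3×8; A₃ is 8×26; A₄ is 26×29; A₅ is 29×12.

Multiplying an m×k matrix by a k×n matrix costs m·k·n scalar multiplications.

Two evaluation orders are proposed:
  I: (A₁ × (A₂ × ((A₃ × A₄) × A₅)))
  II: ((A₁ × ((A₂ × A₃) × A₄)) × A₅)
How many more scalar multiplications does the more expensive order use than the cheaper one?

Order I = (A₁ × (A₂ × ((A₃ × A₄) × A₅))): (A₃ × A₄): 8×26 by 26×29 → 8×29, cost 8·26·29 = 6032; ((A₃ × A₄) × A₅): 8×29 by 29×12 → 8×12, cost 8·29·12 = 2784; cumulative 8816; (A₂ × ((A₃ × A₄) × A₅)): 3×8 by 8×12 → 3×12, cost 3·8·12 = 288; cumulative 9104; (A₁ × (A₂ × ((A₃ × A₄) × A₅))): 22×3 by 3×12 → 22×12, cost 22·3·12 = 792; cumulative 9896. Total 9896.
Order II = ((A₁ × ((A₂ × A₃) × A₄)) × A₅): (A₂ × A₃): 3×8 by 8×26 → 3×26, cost 3·8·26 = 624; ((A₂ × A₃) × A₄): 3×26 by 26×29 → 3×29, cost 3·26·29 = 2262; cumulative 2886; (A₁ × ((A₂ × A₃) × A₄)): 22×3 by 3×29 → 22×29, cost 22·3·29 = 1914; cumulative 4800; ((A₁ × ((A₂ × A₃) × A₄)) × A₅): 22×29 by 29×12 → 22×12, cost 22·29·12 = 7656; cumulative 12456. Total 12456.
Difference: |9896 − 12456| = 2560.

2560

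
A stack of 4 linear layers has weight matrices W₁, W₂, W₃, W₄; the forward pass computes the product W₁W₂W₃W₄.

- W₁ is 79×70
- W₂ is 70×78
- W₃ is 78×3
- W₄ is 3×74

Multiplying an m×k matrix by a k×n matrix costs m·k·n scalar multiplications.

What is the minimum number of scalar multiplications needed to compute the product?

Adjacent pairs: W₁W₂ = 79·70·78 = 431340; W₂W₃ = 70·78·3 = 16380; W₃W₄ = 78·3·74 = 17316.
Length 3: W₁..W₃: k=1: 0+16380+79·70·3=32970; k=2: 431340+0+79·78·3=449826 → min 32970 | W₂..W₄: k=2: 0+17316+70·78·74=421356; k=3: 16380+0+70·3·74=31920 → min 31920.
Length 4: W₁..W₄: k=1: 0+31920+79·70·74=441140; k=2: 431340+17316+79·78·74=904644; k=3: 32970+0+79·3·74=50508 → min 50508.
Optimal order: ((W₁(W₂W₃))W₄) with cost 50508.

50508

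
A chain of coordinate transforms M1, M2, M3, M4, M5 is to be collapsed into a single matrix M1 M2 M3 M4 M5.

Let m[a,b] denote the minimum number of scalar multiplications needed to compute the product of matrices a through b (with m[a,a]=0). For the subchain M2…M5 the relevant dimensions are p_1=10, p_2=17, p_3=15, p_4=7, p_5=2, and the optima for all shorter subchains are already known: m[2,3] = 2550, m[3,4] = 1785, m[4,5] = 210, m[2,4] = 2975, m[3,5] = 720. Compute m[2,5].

1060

m[2,5] = min over k∈[2,4] of m[2,k]+m[k+1,5]+p_{1}·p_k·p_{5}.
k=2: 0 + 720 + 10·17·2 = 1060; k=3: 2550 + 210 + 10·15·2 = 3060; k=4: 2975 + 0 + 10·7·2 = 3115.
Minimum: 1060 at k=2.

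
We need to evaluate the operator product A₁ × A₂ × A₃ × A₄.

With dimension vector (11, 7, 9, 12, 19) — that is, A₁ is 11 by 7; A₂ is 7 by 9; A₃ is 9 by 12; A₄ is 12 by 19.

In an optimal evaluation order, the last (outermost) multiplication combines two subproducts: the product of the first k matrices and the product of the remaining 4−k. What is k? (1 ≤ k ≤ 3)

1

Adjacent pairs: A₁A₂ = 11·7·9 = 693; A₂A₃ = 7·9·12 = 756; A₃A₄ = 9·12·19 = 2052.
Length 3: A₁..A₃: k=1: 0+756+11·7·12=1680; k=2: 693+0+11·9·12=1881 → min 1680 | A₂..A₄: k=2: 0+2052+7·9·19=3249; k=3: 756+0+7·12·19=2352 → min 2352.
Top-level splits: k=1: (A₁..A₁)·(A₂..A₄) → 0+2352+11·7·19 = 3815; k=2: (A₁..A₂)·(A₃..A₄) → 693+2052+11·9·19 = 4626; k=3: (A₁..A₃)·(A₄..A₄) → 1680+0+11·12·19 = 4188.
Best split is after A₁, i.e. k = 1.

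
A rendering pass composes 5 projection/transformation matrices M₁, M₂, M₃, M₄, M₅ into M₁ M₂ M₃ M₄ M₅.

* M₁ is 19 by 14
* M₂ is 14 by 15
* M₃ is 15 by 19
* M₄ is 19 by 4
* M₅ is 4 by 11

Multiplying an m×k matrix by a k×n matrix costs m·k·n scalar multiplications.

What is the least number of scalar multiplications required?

3880

Adjacent pairs: M₁M₂ = 19·14·15 = 3990; M₂M₃ = 14·15·19 = 3990; M₃M₄ = 15·19·4 = 1140; M₄M₅ = 19·4·11 = 836.
Length 3: M₁..M₃: k=1: 0+3990+19·14·19=9044; k=2: 3990+0+19·15·19=9405 → min 9044 | M₂..M₄: k=2: 0+1140+14·15·4=1980; k=3: 3990+0+14·19·4=5054 → min 1980 | M₃..M₅: k=3: 0+836+15·19·11=3971; k=4: 1140+0+15·4·11=1800 → min 1800.
Length 4: M₁..M₄: k=1: 0+1980+19·14·4=3044; k=2: 3990+1140+19·15·4=6270; k=3: 9044+0+19·19·4=10488 → min 3044 | M₂..M₅: k=2: 0+1800+14·15·11=4110; k=3: 3990+836+14·19·11=7752; k=4: 1980+0+14·4·11=2596 → min 2596.
Length 5: M₁..M₅: k=1: 0+2596+19·14·11=5522; k=2: 3990+1800+19·15·11=8925; k=3: 9044+836+19·19·11=13851; k=4: 3044+0+19·4·11=3880 → min 3880.
Optimal order: ((M₁ (M₂ (M₃ M₄))) M₅) with cost 3880.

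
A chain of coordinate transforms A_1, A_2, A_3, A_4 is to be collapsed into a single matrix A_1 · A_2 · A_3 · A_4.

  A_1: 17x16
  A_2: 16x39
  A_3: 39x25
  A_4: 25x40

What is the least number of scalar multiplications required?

39400

Adjacent pairs: A_1A_2 = 17·16·39 = 10608; A_2A_3 = 16·39·25 = 15600; A_3A_4 = 39·25·40 = 39000.
Length 3: A_1..A_3: k=1: 0+15600+17·16·25=22400; k=2: 10608+0+17·39·25=27183 → min 22400 | A_2..A_4: k=2: 0+39000+16·39·40=63960; k=3: 15600+0+16·25·40=31600 → min 31600.
Length 4: A_1..A_4: k=1: 0+31600+17·16·40=42480; k=2: 10608+39000+17·39·40=76128; k=3: 22400+0+17·25·40=39400 → min 39400.
Optimal order: ((A_1 · (A_2 · A_3)) · A_4) with cost 39400.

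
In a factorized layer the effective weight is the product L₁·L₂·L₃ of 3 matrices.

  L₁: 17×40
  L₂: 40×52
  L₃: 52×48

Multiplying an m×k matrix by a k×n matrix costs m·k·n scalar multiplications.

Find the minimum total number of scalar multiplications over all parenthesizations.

Order (L₁·(L₂·L₃)): (L₂·L₃): 40×52 by 52×48 → 40×48, cost 40·52·48 = 99840; (L₁·(L₂·L₃)): 17×40 by 40×48 → 17×48, cost 17·40·48 = 32640; cumulative 132480. Total 132480.
Order ((L₁·L₂)·L₃): (L₁·L₂): 17×40 by 40×52 → 17×52, cost 17·40·52 = 35360; ((L₁·L₂)·L₃): 17×52 by 52×48 → 17×48, cost 17·52·48 = 42432; cumulative 77792. Total 77792.
Minimum: 77792.

77792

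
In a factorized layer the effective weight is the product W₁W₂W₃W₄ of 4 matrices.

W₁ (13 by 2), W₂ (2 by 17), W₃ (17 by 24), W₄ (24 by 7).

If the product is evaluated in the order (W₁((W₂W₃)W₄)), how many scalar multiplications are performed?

(W₂W₃): 2×17 by 17×24 → 2×24, cost 2·17·24 = 816
((W₂W₃)W₄): 2×24 by 24×7 → 2×7, cost 2·24·7 = 336; cumulative 1152
(W₁((W₂W₃)W₄)): 13×2 by 2×7 → 13×7, cost 13·2·7 = 182; cumulative 1334
Total: 1334 scalar multiplications.

1334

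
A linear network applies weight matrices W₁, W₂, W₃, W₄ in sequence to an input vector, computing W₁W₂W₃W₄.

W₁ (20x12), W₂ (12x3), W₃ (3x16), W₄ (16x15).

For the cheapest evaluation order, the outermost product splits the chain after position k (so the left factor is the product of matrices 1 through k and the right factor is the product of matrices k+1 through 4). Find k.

Adjacent pairs: W₁W₂ = 20·12·3 = 720; W₂W₃ = 12·3·16 = 576; W₃W₄ = 3·16·15 = 720.
Length 3: W₁..W₃: k=1: 0+576+20·12·16=4416; k=2: 720+0+20·3·16=1680 → min 1680 | W₂..W₄: k=2: 0+720+12·3·15=1260; k=3: 576+0+12·16·15=3456 → min 1260.
Top-level splits: k=1: (W₁..W₁)·(W₂..W₄) → 0+1260+20·12·15 = 4860; k=2: (W₁..W₂)·(W₃..W₄) → 720+720+20·3·15 = 2340; k=3: (W₁..W₃)·(W₄..W₄) → 1680+0+20·16·15 = 6480.
Best split is after W₂, i.e. k = 2.

2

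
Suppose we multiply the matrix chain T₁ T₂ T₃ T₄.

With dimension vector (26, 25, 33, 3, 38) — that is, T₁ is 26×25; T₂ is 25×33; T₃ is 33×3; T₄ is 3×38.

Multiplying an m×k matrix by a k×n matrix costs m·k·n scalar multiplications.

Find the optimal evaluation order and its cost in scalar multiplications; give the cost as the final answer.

7389

Adjacent pairs: T₁T₂ = 26·25·33 = 21450; T₂T₃ = 25·33·3 = 2475; T₃T₄ = 33·3·38 = 3762.
Length 3: T₁..T₃: k=1: 0+2475+26·25·3=4425; k=2: 21450+0+26·33·3=24024 → min 4425 | T₂..T₄: k=2: 0+3762+25·33·38=35112; k=3: 2475+0+25·3·38=5325 → min 5325.
Length 4: T₁..T₄: k=1: 0+5325+26·25·38=30025; k=2: 21450+3762+26·33·38=57816; k=3: 4425+0+26·3·38=7389 → min 7389.
Optimal parenthesization: ((T₁ (T₂ T₃)) T₄) with cost 7389.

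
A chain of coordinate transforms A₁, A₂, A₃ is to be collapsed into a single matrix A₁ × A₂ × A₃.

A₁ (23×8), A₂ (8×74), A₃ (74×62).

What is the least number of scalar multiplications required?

Order (A₁ × (A₂ × A₃)): (A₂ × A₃): 8×74 by 74×62 → 8×62, cost 8·74·62 = 36704; (A₁ × (A₂ × A₃)): 23×8 by 8×62 → 23×62, cost 23·8·62 = 11408; cumulative 48112. Total 48112.
Order ((A₁ × A₂) × A₃): (A₁ × A₂): 23×8 by 8×74 → 23×74, cost 23·8·74 = 13616; ((A₁ × A₂) × A₃): 23×74 by 74×62 → 23×62, cost 23·74·62 = 105524; cumulative 119140. Total 119140.
Minimum: 48112.

48112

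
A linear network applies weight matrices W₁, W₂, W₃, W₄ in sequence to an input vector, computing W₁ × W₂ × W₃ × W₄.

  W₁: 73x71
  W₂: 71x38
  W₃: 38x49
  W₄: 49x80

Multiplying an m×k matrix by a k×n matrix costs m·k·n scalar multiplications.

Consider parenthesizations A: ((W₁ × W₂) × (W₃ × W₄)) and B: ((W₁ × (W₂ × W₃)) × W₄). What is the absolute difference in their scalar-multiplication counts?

104495

Order A = ((W₁ × W₂) × (W₃ × W₄)): (W₁ × W₂): 73×71 by 71×38 → 73×38, cost 73·71·38 = 196954; (W₃ × W₄): 38×49 by 49×80 → 38×80, cost 38·49·80 = 148960; ((W₁ × W₂) × (W₃ × W₄)): 73×38 by 38×80 → 73×80, cost 73·38·80 = 221920; cumulative 567834. Total 567834.
Order B = ((W₁ × (W₂ × W₃)) × W₄): (W₂ × W₃): 71×38 by 38×49 → 71×49, cost 71·38·49 = 132202; (W₁ × (W₂ × W₃)): 73×71 by 71×49 → 73×49, cost 73·71·49 = 253967; cumulative 386169; ((W₁ × (W₂ × W₃)) × W₄): 73×49 by 49×80 → 73×80, cost 73·49·80 = 286160; cumulative 672329. Total 672329.
Difference: |567834 − 672329| = 104495.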